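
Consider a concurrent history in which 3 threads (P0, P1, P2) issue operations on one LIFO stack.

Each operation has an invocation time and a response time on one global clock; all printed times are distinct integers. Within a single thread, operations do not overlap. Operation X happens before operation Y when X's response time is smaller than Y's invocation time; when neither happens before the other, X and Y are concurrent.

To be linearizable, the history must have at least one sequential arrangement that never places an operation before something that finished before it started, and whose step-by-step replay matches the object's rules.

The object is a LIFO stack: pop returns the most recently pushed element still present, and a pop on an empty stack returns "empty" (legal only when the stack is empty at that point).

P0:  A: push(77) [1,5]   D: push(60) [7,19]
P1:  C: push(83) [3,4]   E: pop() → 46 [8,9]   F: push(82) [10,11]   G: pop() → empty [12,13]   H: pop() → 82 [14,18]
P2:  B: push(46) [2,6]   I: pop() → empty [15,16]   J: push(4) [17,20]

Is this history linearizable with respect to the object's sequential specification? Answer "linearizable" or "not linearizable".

events 1..12 are fine; event 13 — the response of G at time 13 — makes the prefix non-linearizable
no legal order exists: 6 real-time-consistent candidates over 6 completed LIFO stack operations, all rejected
every completion of the 1 pending operation (D) was checked; none linearizes
for example A, B, C, E, F, G (pending dropped) fails at step 4: E pop() → 46 is not legal there
for example A, C, B, E, F, G (pending dropped) fails at step 6: G pop() → empty is not legal there

not linearizable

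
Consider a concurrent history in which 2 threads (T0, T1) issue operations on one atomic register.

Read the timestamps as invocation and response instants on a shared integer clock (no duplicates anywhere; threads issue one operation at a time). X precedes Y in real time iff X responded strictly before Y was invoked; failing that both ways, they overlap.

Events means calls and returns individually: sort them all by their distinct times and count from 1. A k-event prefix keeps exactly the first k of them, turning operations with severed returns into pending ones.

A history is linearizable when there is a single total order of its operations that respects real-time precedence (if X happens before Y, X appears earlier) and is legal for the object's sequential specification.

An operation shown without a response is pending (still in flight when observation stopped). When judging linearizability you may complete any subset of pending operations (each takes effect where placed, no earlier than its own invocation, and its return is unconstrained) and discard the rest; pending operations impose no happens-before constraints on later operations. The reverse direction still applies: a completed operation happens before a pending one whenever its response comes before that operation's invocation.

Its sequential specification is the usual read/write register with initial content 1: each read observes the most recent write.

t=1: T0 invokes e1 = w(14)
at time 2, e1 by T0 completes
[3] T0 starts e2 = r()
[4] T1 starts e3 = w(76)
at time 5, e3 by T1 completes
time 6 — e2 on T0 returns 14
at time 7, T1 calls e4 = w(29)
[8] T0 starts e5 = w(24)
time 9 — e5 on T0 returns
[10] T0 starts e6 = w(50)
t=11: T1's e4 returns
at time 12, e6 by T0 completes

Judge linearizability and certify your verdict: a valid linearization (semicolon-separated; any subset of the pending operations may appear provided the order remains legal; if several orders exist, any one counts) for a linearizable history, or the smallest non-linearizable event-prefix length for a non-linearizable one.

after step 1 (e1 w(14)): value 14
after step 2 (e2 r() → 14): value 14
after step 3 (e3 w(76)): value 76
after step 4 (e4 w(29)): value 29
after step 5 (e5 w(24)): value 24
after step 6 (e6 w(50)): value 50

linearizable — witness: e1; e2; e3; e4; e5; e6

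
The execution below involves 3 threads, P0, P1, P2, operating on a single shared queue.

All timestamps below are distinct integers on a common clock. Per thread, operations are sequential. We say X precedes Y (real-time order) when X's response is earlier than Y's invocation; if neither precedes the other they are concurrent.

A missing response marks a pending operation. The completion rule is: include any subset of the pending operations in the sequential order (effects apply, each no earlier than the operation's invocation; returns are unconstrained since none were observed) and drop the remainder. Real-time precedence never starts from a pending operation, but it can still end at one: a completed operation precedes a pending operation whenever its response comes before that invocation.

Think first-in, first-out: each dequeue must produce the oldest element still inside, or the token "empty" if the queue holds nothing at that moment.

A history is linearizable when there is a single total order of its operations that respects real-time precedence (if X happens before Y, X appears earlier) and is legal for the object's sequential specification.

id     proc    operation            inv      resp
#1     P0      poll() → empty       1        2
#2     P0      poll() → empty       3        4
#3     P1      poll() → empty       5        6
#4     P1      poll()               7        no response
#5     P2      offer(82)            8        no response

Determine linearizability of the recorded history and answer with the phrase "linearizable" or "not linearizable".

one valid linearization: #1, #2, #3
after step 1 (#1 poll() → empty): queue <>
after step 2 (#2 poll() → empty): queue <>
after step 3 (#3 poll() → empty): queue <>

linearizable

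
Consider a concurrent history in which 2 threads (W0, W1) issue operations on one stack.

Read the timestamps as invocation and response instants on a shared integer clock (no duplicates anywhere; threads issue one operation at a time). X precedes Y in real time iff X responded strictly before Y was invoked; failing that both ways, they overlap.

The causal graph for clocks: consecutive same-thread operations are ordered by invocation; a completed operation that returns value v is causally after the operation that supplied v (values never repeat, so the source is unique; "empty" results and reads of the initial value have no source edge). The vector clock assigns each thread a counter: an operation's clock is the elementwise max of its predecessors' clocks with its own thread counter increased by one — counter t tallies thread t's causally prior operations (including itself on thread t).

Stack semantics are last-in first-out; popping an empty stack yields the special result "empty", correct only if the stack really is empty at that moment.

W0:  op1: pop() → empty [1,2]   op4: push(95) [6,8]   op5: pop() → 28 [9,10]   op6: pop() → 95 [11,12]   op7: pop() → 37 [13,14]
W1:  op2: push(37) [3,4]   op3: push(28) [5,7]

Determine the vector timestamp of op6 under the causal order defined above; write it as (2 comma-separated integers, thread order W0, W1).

no predecessors for op2 (invoked 3): W1 increments from zero → (0, 1)
no predecessors for op1 (invoked 1): W0 increments from zero → (1, 0)
merge at op3 (invoked 5): VC(op2)=(0, 1), own-thread bump on W1 → (0, 2)
merge at op4 (invoked 6): VC(op1)=(1, 0), own-thread bump on W0 → (2, 0)
merge at op5 (invoked 9): VC(op3)=(0, 2), VC(op4)=(2, 0), own-thread bump on W0 → (3, 2)
merge at op6 (invoked 11): VC(op4)=(2, 0), VC(op5)=(3, 2), own-thread bump on W0 → (4, 2)
merge at op7 (invoked 13): VC(op2)=(0, 1), VC(op6)=(4, 2), own-thread bump on W0 → (5, 2)
target: VC(op6) = (4, 2)

(4, 2)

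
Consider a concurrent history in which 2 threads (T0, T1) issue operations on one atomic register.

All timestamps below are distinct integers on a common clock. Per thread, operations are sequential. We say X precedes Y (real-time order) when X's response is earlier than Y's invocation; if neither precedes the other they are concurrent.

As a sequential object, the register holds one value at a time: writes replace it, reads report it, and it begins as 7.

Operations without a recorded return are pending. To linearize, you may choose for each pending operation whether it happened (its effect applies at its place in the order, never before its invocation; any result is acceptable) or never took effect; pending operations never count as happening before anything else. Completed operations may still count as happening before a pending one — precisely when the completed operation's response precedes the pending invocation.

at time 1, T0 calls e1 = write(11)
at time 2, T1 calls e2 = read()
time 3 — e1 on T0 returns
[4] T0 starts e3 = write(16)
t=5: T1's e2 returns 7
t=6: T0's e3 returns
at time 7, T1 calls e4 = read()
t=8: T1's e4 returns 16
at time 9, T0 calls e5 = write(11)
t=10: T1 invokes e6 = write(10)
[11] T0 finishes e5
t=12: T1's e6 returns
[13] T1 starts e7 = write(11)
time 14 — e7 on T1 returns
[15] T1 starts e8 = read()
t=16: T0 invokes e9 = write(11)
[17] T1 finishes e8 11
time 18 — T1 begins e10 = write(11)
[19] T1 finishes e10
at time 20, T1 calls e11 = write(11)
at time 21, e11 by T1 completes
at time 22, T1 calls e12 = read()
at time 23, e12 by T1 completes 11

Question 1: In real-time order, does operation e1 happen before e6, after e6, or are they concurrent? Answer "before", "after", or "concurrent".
Answer: before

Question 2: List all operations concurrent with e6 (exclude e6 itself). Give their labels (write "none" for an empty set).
Answer: e5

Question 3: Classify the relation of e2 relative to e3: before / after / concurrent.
Answer: concurrent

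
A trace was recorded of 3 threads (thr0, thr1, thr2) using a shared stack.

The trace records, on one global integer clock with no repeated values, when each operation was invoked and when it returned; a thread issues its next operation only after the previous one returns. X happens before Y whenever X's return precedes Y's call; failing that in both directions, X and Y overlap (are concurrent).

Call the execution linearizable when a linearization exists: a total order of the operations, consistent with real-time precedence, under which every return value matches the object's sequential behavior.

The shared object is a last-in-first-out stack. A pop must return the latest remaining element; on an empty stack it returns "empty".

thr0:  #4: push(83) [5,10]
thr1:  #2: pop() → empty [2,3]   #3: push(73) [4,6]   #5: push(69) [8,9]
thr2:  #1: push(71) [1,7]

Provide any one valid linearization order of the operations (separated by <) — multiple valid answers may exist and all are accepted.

#2 < #1 < #3 < #4 < #5

after step 1 (#2 pop() → empty): stack <>
after step 2 (#1 push(71)): stack <71>
after step 3 (#3 push(73)): stack <71,73>
after step 4 (#4 push(83)): stack <71,73,83>
after step 5 (#5 push(69)): stack <71,73,83,69>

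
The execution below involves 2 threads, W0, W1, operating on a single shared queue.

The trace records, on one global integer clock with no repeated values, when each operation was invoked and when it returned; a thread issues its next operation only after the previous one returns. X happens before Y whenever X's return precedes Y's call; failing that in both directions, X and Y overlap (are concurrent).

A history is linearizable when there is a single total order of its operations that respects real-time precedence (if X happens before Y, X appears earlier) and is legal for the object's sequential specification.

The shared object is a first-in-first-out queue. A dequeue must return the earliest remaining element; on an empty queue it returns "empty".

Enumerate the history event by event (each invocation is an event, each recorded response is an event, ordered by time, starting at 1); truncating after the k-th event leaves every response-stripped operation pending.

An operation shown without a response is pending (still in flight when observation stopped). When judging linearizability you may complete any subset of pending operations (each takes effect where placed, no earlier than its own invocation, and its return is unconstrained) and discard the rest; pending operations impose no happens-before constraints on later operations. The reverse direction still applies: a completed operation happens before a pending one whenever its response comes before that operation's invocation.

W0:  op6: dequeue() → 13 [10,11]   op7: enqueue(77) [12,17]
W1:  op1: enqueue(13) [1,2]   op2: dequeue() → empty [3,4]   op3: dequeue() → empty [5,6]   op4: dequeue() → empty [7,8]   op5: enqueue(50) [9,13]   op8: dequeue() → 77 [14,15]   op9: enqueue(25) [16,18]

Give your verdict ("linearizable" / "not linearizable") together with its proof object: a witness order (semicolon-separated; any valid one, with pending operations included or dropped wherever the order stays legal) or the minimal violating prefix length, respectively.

not linearizable — minimal violating prefix: 4 events

prefix check: 1..3 passes, 1..4 fails once op2's time-4 response joins
exactly one order of the 2 completed ops respects real time; the queue replay fails
sample order op1, op2 stalls at step 2 — op2 dequeue() → empty has no legal effect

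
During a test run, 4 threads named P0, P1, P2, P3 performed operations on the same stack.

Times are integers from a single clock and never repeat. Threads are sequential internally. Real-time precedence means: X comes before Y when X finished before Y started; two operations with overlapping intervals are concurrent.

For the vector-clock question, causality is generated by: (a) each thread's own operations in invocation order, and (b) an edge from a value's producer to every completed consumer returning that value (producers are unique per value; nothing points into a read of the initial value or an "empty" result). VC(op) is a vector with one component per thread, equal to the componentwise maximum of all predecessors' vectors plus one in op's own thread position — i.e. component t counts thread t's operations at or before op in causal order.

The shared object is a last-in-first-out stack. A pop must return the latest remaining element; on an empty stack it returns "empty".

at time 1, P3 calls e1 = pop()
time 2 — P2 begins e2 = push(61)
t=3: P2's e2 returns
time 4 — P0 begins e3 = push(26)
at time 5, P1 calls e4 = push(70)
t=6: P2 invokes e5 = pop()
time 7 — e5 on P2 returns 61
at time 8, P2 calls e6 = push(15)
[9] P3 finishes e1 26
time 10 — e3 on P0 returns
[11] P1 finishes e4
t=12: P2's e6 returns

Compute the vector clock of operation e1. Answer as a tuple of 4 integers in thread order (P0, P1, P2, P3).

VC(e2, invoked at 2): no causal predecessors; +1 on P2 → (0, 0, 1, 0)
VC(e4, invoked at 5): no causal predecessors; +1 on P1 → (0, 1, 0, 0)
VC(e3, invoked at 4): no causal predecessors; +1 on P0 → (1, 0, 0, 0)
merge at e5 (invoked 6): VC(e2)=(0, 0, 1, 0), own-thread bump on P2 → (0, 0, 2, 0)
merge at e1 (invoked 1): VC(e3)=(1, 0, 0, 0), own-thread bump on P3 → (1, 0, 0, 1)
merge at e6 (invoked 8): VC(e5)=(0, 0, 2, 0), own-thread bump on P2 → (0, 0, 3, 0)
target: VC(e1) = (1, 0, 0, 1)

(1, 0, 0, 1)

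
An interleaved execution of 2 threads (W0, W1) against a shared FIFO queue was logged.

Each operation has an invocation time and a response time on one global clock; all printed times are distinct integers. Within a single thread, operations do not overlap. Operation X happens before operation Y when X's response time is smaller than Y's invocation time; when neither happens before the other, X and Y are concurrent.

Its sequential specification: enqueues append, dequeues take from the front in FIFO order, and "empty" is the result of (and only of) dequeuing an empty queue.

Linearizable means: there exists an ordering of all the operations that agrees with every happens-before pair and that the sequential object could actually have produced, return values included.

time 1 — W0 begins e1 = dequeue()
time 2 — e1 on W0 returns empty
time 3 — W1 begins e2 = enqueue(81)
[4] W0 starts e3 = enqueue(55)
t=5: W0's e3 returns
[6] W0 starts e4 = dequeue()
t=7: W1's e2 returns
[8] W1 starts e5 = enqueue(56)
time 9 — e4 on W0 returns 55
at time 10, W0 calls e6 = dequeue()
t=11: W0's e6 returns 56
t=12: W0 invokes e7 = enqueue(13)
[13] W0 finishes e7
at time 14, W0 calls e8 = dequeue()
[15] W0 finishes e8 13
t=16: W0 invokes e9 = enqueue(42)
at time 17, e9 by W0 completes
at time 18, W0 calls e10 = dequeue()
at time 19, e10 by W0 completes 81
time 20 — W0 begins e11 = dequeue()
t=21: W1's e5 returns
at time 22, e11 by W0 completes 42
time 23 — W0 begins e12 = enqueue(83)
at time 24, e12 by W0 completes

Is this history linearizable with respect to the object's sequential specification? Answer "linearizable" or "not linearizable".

already the first 11 events (up to e6's response at time 11) admit no linearization; the first 10 still do
no legal order exists: 3 real-time-consistent candidates over 5 completed FIFO queue operations, all rejected
completion choices over the 1 pending operation (e5) were checked; none helps
one such order, e1, e2, e3, e4, e6 (pending dropped), breaks at step 4 where e4 dequeue() → 55 is illegal
one such order, e1, e3, e2, e4, e6 (pending dropped), breaks at step 5 where e6 dequeue() → 56 is illegal

not linearizable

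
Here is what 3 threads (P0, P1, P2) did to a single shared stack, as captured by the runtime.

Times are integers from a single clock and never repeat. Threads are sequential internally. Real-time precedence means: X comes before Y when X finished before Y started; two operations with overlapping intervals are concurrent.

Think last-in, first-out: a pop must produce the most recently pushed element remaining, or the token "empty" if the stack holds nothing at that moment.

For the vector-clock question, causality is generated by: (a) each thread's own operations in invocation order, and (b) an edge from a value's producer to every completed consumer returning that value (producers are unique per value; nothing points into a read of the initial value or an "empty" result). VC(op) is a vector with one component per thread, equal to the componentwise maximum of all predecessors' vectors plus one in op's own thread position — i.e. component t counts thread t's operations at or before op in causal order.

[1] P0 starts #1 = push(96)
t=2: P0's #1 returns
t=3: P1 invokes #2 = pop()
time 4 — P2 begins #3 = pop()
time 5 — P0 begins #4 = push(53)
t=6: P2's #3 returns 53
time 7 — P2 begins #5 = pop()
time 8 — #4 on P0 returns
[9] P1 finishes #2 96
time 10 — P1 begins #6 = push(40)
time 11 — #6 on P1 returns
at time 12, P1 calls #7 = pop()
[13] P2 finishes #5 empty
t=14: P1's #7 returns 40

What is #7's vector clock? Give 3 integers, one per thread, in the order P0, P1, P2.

no predecessors for #1 (invoked 1): P0 increments from zero → (1, 0, 0)
#2 (invocation 3): componentwise max over VC(#1)=(1, 0, 0), +1 at P1, giving (1, 1, 0)
#4 (invocation 5): componentwise max over VC(#1)=(1, 0, 0), +1 at P0, giving (2, 0, 0)
#6 (invocation 10): componentwise max over VC(#2)=(1, 1, 0), +1 at P1, giving (1, 2, 0)
#3 (invocation 4): componentwise max over VC(#4)=(2, 0, 0), +1 at P2, giving (2, 0, 1)
#7 (invocation 12): componentwise max over VC(#6)=(1, 2, 0), +1 at P1, giving (1, 3, 0)
#5 (invocation 7): componentwise max over VC(#3)=(2, 0, 1), +1 at P2, giving (2, 0, 2)
target: VC(#7) = (1, 3, 0)

(1, 3, 0)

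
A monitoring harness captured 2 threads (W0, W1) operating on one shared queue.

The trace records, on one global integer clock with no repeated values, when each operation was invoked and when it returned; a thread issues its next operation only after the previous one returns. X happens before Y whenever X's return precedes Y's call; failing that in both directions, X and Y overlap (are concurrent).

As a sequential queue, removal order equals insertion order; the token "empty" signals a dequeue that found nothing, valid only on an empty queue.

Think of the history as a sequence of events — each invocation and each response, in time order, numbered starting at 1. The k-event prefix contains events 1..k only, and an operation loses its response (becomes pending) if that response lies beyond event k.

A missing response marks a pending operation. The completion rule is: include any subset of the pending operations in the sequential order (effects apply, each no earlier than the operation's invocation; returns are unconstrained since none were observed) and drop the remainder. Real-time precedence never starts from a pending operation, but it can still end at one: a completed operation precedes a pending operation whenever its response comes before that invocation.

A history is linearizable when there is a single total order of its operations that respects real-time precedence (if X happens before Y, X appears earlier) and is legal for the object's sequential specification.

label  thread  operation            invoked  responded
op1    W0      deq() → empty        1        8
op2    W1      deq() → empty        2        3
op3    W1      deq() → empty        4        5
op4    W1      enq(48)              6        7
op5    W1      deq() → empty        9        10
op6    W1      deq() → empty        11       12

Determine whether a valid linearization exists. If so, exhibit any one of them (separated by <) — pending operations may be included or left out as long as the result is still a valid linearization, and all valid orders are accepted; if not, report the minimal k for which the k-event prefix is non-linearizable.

already the first 10 events (up to op5's response at time 10) admit no linearization; the first 9 still do
real-time-consistent orders of the 5 completed operations: 4 — all fail the queue replay
for example op1, op2, op3, op4, op5 fails at step 5: op5 deq() → empty is not legal there
for example op2, op1, op3, op4, op5 fails at step 5: op5 deq() → empty is not legal there

not linearizable — minimal violating prefix: 10 events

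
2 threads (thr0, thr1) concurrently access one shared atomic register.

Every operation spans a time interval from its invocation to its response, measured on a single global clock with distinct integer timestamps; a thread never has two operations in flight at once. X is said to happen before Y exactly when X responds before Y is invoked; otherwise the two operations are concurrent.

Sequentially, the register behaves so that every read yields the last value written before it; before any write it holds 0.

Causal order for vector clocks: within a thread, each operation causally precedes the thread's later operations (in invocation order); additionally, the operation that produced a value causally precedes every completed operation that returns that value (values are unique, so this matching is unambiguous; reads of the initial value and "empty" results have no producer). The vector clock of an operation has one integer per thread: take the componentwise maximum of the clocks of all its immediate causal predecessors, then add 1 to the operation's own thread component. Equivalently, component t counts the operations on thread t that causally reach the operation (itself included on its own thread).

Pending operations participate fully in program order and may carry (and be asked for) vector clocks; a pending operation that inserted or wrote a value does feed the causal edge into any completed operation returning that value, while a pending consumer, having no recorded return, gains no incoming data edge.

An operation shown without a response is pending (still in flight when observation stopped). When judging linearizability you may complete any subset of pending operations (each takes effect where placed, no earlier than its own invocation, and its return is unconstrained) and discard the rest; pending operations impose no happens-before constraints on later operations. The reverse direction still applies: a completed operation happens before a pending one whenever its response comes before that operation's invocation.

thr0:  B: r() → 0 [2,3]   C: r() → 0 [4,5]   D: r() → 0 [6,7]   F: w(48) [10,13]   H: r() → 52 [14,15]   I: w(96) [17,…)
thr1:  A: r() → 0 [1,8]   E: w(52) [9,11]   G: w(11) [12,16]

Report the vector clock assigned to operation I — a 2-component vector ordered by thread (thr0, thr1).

(6, 2)

A (invocation 1): nothing precedes it; thr1's component alone gives (0, 1)
B (invocation 2): nothing precedes it; thr0's component alone gives (1, 0)
E (invocation 9): componentwise max over VC(A)=(0, 1), +1 at thr1, giving (0, 2)
C (invocation 4): componentwise max over VC(B)=(1, 0), +1 at thr0, giving (2, 0)
G (invocation 12): componentwise max over VC(E)=(0, 2), +1 at thr1, giving (0, 3)
D (invocation 6): componentwise max over VC(C)=(2, 0), +1 at thr0, giving (3, 0)
F (invocation 10): componentwise max over VC(D)=(3, 0), +1 at thr0, giving (4, 0)
H (invocation 14): componentwise max over VC(E)=(0, 2), VC(F)=(4, 0), +1 at thr0, giving (5, 2)
I (invocation 17): componentwise max over VC(H)=(5, 2), +1 at thr0, giving (6, 2)
target: VC(I) = (6, 2)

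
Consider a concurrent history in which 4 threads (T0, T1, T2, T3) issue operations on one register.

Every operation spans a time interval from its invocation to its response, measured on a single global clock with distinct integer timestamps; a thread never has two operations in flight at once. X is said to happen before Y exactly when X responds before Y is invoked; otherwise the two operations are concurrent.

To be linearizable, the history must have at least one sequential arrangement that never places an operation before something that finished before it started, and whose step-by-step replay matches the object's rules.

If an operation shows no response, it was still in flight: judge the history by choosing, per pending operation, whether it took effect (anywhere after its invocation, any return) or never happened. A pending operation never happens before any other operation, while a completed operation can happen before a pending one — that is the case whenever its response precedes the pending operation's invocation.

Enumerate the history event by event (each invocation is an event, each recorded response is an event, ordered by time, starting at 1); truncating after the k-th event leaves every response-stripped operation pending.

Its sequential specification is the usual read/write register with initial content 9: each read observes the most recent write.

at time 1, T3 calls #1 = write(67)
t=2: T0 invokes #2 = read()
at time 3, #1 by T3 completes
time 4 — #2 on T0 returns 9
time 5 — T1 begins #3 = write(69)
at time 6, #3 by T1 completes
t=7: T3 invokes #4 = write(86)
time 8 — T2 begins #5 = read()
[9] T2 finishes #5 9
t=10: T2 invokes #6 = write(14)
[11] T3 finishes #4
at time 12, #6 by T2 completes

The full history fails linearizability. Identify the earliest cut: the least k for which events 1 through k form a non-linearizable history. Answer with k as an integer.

9

events 1..8 are linearizable; a witness order is #2, #1, #3:
step 1: #2 read() → 9 — value 9
step 2: #1 write(67) — value 67
step 3: #3 write(69) — value 69
event 9 — #5's response, time 9 — after it, nothing linearizes
include/drop combinations of the 1 pending operation (#4) were all tried; none helps
e.g. #1, #2, #3, #5 (pending dropped): illegal at step 2, since #2 read() → 9 cannot apply there
e.g. #2, #1, #3, #5 (pending dropped): illegal at step 4, since #5 read() → 9 cannot apply there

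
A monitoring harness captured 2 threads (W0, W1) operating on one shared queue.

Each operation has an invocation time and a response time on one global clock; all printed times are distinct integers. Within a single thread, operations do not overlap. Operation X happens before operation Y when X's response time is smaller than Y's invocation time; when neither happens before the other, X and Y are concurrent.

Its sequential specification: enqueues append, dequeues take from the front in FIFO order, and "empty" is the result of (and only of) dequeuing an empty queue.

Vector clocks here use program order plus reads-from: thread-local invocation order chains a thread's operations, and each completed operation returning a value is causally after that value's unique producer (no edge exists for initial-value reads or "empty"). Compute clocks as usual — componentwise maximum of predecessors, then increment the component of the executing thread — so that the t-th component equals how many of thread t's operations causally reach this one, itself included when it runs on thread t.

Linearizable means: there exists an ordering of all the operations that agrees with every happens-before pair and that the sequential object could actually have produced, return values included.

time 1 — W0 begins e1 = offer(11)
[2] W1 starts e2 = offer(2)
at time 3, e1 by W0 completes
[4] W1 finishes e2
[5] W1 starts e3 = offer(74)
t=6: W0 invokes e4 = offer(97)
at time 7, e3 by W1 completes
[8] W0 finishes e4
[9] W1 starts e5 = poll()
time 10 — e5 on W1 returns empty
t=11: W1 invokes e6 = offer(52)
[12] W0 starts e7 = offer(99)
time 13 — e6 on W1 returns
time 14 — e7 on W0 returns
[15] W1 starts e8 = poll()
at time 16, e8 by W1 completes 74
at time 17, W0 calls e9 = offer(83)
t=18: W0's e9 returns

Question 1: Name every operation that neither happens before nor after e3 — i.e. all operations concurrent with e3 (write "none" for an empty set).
e3 spans [5,7]: anything still running between times 5 and 7 counts as concurrent
e1 [1,3]: before
e2 [2,4]: before
e4 [6,8]: concurrent
e5 [9,10]: after
e6 [11,13]: after
e7 [12,14]: after
e8 [15,16]: after
e9 [17,18]: after

e4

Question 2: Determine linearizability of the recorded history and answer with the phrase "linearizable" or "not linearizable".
the violation lands at event 10, e5's response at time 10: events 1..9 linearize, events 1..10 do not
5 completed operations, 4 real-time-consistent orders — every queue replay fails
for example e1, e2, e3, e4, e5 fails at step 5: e5 poll() → empty is not legal there
for example e1, e2, e4, e3, e5 fails at step 5: e5 poll() → empty is not legal there

not linearizable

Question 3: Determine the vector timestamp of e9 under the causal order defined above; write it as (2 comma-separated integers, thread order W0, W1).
VC(e2, invoked at 2): no causal predecessors; +1 on W1 → (0, 1)
VC(e1, invoked at 1): no causal predecessors; +1 on W0 → (1, 0)
e3 (invocation 5): componentwise max over VC(e2)=(0, 1), +1 at W1, giving (0, 2)
e4 (invocation 6): componentwise max over VC(e1)=(1, 0), +1 at W0, giving (2, 0)
e5 (invocation 9): componentwise max over VC(e3)=(0, 2), +1 at W1, giving (0, 3)
e7 (invocation 12): componentwise max over VC(e4)=(2, 0), +1 at W0, giving (3, 0)
e6 (invocation 11): componentwise max over VC(e5)=(0, 3), +1 at W1, giving (0, 4)
e9 (invocation 17): componentwise max over VC(e7)=(3, 0), +1 at W0, giving (4, 0)
e8 (invocation 15): componentwise max over VC(e3)=(0, 2), VC(e6)=(0, 4), +1 at W1, giving (0, 5)
target: VC(e9) = (4, 0)

(4, 0)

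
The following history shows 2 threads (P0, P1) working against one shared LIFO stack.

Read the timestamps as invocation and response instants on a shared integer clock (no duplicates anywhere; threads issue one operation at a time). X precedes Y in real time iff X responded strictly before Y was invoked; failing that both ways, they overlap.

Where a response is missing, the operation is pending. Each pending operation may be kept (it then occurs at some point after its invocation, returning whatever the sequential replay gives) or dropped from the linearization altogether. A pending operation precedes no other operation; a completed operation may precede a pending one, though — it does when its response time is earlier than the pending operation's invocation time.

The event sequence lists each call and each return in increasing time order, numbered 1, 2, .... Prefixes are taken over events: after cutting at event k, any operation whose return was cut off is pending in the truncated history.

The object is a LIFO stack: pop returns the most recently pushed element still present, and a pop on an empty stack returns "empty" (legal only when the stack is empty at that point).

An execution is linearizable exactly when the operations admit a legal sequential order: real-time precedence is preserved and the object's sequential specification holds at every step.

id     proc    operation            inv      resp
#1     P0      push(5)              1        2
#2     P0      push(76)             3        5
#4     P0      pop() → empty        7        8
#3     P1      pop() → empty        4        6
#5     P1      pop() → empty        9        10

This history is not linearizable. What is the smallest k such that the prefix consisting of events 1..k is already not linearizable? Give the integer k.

6

one valid order for events 1..5 is #1, #2:
step 1: #1 push(5) — stack <5>
step 2: #2 push(76) — stack <5,76>
event 6 — #3's response, time 6 — after it, nothing linearizes
e.g. #1, #2, #3: illegal at step 3, since #3 pop() → empty cannot apply there
e.g. #1, #3, #2: illegal at step 2, since #3 pop() → empty cannot apply there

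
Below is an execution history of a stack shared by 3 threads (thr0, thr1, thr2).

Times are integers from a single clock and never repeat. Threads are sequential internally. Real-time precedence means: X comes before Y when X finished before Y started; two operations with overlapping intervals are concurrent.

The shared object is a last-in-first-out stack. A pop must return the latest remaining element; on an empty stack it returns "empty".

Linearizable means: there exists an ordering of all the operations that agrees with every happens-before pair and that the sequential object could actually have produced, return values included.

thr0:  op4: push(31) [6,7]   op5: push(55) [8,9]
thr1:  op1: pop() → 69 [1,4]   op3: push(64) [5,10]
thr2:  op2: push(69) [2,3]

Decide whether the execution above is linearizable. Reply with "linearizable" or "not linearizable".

one valid linearization: op2, op1, op3, op4, op5
1. op2 push(69), leaving stack <69>
2. op1 pop() → 69, leaving stack <>
3. op3 push(64), leaving stack <64>
4. op4 push(31), leaving stack <64,31>
5. op5 push(55), leaving stack <64,31,55>

linearizable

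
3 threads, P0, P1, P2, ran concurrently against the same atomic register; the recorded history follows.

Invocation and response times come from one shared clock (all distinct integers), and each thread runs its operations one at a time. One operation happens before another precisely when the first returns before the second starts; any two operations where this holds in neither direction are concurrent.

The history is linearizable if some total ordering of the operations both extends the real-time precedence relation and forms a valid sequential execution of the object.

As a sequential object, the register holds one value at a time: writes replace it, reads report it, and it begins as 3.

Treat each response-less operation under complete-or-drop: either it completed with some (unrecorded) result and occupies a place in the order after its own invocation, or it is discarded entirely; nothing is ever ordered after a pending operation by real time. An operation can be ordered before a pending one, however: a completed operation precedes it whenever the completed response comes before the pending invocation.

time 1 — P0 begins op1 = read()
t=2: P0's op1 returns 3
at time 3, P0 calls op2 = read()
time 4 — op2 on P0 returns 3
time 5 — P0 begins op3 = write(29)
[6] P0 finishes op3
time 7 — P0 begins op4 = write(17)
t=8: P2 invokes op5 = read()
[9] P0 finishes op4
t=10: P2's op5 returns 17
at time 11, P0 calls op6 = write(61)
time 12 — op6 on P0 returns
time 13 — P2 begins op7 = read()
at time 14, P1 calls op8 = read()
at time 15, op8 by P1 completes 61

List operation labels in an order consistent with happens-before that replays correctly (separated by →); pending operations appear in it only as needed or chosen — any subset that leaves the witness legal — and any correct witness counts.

step 1: op1 read() → 3 — value 3
step 2: op2 read() → 3 — value 3
step 3: op3 write(29) — value 29
step 4: op4 write(17) — value 17
step 5: op5 read() → 17 — value 17
step 6: op6 write(61) — value 61
step 7: op7 read() (pending, included) — value 61
step 8: op8 read() → 61 — value 61

op1 → op2 → op3 → op4 → op5 → op6 → op7 → op8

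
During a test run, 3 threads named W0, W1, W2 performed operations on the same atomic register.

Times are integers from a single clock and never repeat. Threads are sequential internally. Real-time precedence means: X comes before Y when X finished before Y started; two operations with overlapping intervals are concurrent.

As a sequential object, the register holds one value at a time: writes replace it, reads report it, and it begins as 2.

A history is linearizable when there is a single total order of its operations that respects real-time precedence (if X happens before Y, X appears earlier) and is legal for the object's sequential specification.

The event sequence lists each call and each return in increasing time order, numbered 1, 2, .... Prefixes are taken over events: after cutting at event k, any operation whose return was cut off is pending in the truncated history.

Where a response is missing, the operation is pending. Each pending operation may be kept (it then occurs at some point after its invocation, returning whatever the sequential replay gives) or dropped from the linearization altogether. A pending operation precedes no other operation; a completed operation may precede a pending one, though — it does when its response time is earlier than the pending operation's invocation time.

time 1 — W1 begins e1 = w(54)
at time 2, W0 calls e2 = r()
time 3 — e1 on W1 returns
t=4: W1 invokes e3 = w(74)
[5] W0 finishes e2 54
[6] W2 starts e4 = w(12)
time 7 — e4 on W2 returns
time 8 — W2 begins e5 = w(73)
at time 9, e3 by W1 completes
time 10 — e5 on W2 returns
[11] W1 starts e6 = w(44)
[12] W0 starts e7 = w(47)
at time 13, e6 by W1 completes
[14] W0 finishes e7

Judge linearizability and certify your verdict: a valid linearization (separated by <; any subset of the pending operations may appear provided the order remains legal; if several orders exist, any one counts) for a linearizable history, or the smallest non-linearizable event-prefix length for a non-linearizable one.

1. e1 w(54), leaving value 54
2. e2 r() → 54, leaving value 54
3. e3 w(74), leaving value 74
4. e4 w(12), leaving value 12
5. e5 w(73), leaving value 73
6. e6 w(44), leaving value 44
7. e7 w(47), leaving value 47

linearizable — witness: e1 < e2 < e3 < e4 < e5 < e6 < e7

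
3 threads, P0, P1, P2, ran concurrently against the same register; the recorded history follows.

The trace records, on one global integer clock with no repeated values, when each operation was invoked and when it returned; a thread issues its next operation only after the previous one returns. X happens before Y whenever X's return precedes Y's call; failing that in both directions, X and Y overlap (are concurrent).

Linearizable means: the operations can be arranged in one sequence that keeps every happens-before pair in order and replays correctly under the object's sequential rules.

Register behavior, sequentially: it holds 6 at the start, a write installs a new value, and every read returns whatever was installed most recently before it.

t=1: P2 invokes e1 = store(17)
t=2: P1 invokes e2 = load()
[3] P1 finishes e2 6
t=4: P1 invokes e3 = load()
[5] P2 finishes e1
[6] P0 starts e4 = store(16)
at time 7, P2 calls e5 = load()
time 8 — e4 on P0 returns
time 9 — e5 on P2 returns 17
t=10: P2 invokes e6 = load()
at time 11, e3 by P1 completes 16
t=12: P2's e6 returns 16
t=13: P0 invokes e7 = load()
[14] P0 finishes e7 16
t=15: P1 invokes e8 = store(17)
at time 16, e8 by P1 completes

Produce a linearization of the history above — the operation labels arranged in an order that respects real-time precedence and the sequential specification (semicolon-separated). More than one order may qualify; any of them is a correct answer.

e2; e1; e5; e4; e3; e6; e7; e8

1. e2 load() → 6, leaving value 6
2. e1 store(17), leaving value 17
3. e5 load() → 17, leaving value 17
4. e4 store(16), leaving value 16
5. e3 load() → 16, leaving value 16
6. e6 load() → 16, leaving value 16
7. e7 load() → 16, leaving value 16
8. e8 store(17), leaving value 17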